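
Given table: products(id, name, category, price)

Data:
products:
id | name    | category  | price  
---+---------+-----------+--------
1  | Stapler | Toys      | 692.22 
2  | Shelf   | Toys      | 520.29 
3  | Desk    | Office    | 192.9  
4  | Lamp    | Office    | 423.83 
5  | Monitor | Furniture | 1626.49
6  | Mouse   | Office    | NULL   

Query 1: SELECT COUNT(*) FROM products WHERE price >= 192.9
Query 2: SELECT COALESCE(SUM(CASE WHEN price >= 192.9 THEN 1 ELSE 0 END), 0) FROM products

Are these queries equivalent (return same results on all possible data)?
Yes, equivalent

Both queries return: [(5,)]

Reason: COUNT with WHERE vs conditional SUM (COALESCE handles empty-table NULL)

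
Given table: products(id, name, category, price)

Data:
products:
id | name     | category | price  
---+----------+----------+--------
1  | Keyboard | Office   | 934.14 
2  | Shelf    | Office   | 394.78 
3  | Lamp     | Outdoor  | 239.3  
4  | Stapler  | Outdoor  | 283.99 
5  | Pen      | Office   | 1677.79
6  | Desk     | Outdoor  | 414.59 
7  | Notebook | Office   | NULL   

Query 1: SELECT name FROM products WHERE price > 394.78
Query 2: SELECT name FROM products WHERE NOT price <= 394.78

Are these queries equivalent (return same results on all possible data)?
Yes, equivalent

Both queries return: [('Desk',), ('Keyboard',), ('Pen',)]

Reason: Both filter price > 394.78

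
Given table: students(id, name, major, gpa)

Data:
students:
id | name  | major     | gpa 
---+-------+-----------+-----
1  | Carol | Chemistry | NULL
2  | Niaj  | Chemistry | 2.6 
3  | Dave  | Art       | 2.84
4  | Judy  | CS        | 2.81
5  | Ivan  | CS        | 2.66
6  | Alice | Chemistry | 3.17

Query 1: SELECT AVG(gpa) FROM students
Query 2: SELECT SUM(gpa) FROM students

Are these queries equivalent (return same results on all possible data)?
No, not equivalent

Query 1 returns: [(2.816,)]
Query 2 returns: [(14.08,)]

Reason: AVG vs SUM give different aggregate values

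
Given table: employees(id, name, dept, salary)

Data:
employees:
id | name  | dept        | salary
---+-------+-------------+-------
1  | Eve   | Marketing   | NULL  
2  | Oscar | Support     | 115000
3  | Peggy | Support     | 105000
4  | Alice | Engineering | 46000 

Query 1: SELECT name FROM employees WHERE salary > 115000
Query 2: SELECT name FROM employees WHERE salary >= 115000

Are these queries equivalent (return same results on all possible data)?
No, not equivalent

Query 1 returns: []
Query 2 returns: [('Oscar',)]

Reason: > vs >= gives different results when salary = 115000 exists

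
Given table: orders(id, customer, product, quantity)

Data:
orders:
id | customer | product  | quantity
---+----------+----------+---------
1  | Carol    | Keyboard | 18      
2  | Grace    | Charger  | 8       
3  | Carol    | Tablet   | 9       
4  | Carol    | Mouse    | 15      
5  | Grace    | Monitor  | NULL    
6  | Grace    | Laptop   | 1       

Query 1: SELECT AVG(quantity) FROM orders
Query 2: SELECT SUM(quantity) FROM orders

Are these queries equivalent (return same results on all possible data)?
No, not equivalent

Query 1 returns: [(10.2,)]
Query 2 returns: [(51,)]

Reason: AVG vs SUM give different aggregate values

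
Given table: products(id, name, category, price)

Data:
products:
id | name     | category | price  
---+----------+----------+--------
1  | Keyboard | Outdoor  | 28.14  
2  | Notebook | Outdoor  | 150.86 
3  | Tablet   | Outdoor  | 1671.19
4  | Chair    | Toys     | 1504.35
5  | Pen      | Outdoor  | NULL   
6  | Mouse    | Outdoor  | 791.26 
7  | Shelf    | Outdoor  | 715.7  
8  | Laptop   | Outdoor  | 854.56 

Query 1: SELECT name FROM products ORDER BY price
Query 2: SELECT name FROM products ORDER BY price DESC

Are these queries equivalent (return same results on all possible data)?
No, not equivalent

Query 1 returns: [('Pen',), ('Keyboard',), ('Notebook',), ('Shelf',), ('Mouse',), ('Laptop',), ('Chair',), ('Tablet',)]
Query 2 returns: [('Tablet',), ('Chair',), ('Laptop',), ('Mouse',), ('Shelf',), ('Notebook',), ('Keyboard',), ('Pen',)]

Reason: ASC vs DESC gives opposite ordering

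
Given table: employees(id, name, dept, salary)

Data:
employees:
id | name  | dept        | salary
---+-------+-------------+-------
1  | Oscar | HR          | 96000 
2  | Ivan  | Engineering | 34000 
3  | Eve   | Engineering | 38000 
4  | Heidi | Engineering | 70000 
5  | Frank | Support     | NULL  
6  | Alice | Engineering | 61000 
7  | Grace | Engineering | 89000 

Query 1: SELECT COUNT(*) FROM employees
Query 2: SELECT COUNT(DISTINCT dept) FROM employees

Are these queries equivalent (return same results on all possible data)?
No, not equivalent

Query 1 returns: [(7,)]
Query 2 returns: [(3,)]

Reason: COUNT(*) counts rows, COUNT(DISTINCT dept) counts unique depts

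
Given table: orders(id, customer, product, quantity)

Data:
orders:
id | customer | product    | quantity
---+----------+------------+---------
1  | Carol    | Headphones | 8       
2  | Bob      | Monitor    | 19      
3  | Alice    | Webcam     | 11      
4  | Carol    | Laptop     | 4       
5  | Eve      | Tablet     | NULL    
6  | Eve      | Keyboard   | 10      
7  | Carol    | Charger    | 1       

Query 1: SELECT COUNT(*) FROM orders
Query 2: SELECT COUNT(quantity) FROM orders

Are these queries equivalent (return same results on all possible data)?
No, not equivalent

Query 1 returns: [(7,)]
Query 2 returns: [(6,)]

Reason: COUNT(*) includes NULLs, COUNT(column) excludes them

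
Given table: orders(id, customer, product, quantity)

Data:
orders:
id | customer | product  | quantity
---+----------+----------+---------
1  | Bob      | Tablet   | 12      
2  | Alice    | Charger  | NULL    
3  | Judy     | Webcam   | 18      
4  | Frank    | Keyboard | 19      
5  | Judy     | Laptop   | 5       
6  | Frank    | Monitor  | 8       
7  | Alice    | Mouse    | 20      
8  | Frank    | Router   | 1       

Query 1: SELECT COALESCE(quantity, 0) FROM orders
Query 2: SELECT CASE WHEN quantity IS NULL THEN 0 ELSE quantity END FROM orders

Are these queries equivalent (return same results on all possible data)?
Yes, equivalent

Both queries return: [(0,), (1,), (5,), (8,), (12,), (18,), (19,), (20,)]

Reason: COALESCE vs CASE for NULL handling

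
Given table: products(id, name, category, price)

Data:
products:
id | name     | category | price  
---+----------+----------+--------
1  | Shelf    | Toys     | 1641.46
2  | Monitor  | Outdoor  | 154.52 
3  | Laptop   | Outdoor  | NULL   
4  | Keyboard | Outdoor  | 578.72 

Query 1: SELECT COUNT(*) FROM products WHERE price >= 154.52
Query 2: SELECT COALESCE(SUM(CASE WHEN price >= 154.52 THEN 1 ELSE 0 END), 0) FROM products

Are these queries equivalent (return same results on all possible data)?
Yes, equivalent

Both queries return: [(3,)]

Reason: COUNT with WHERE vs conditional SUM (COALESCE handles empty-table NULL)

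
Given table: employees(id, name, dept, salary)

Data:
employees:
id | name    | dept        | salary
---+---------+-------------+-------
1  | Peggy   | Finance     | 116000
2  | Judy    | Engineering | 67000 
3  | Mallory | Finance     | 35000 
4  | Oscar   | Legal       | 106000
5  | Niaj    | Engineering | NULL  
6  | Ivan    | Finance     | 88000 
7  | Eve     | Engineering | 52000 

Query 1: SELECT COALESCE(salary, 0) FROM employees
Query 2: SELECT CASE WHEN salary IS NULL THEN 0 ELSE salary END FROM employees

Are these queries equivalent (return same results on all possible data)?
Yes, equivalent

Both queries return: [(0,), (35000,), (52000,), (67000,), (88000,), (106000,), (116000,)]

Reason: COALESCE vs CASE for NULL handling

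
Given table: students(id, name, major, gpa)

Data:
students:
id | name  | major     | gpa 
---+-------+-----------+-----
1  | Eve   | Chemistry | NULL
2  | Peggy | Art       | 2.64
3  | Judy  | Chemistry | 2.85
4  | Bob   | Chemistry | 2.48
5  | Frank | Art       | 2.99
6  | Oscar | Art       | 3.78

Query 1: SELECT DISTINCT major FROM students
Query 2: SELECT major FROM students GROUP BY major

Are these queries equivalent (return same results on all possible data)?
Yes, equivalent

Both queries return: [('Art',), ('Chemistry',)]

Reason: Both get unique majors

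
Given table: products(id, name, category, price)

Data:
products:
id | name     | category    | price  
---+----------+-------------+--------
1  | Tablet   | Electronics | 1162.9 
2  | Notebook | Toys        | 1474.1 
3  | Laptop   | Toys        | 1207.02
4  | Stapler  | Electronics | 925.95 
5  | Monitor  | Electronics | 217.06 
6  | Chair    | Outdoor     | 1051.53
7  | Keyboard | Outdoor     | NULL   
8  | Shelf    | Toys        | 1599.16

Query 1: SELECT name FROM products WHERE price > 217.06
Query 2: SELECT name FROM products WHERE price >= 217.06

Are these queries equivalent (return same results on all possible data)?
No, not equivalent

Query 1 returns: [('Tablet',), ('Notebook',), ('Laptop',), ('Stapler',), ('Chair',), ('Shelf',)]
Query 2 returns: [('Tablet',), ('Notebook',), ('Laptop',), ('Stapler',), ('Monitor',), ('Chair',), ('Shelf',)]

Reason: > vs >= gives different results when price = 217.06 exists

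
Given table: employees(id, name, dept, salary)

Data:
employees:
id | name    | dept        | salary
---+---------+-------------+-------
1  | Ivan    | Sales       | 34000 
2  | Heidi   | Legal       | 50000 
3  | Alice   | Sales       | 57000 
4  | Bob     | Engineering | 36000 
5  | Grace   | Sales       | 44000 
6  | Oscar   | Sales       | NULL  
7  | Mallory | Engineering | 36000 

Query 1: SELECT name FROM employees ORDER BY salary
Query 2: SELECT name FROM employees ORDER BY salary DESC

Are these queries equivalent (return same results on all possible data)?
No, not equivalent

Query 1 returns: [('Oscar',), ('Ivan',), ('Bob',), ('Mallory',), ('Grace',), ('Heidi',), ('Alice',)]
Query 2 returns: [('Alice',), ('Heidi',), ('Grace',), ('Bob',), ('Mallory',), ('Ivan',), ('Oscar',)]

Reason: ASC vs DESC gives opposite ordering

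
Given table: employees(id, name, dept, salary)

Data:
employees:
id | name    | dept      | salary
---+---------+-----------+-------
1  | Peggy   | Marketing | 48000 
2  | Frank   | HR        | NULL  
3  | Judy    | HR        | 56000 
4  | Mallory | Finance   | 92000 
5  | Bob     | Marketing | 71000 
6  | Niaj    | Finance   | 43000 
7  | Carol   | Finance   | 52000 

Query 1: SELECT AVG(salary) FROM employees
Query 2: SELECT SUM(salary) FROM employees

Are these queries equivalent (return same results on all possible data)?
No, not equivalent

Query 1 returns: [(60333.333333333336,)]
Query 2 returns: [(362000,)]

Reason: AVG vs SUM give different aggregate values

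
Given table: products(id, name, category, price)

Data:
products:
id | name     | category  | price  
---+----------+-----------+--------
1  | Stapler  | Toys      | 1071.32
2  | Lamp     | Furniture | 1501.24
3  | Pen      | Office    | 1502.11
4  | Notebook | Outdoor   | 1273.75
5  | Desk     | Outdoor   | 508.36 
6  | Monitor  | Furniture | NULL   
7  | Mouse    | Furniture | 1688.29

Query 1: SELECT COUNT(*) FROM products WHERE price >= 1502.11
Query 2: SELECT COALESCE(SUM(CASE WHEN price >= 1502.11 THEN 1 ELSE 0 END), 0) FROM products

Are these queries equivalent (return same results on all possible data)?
Yes, equivalent

Both queries return: [(2,)]

Reason: COUNT with WHERE vs conditional SUM (COALESCE handles empty-table NULL)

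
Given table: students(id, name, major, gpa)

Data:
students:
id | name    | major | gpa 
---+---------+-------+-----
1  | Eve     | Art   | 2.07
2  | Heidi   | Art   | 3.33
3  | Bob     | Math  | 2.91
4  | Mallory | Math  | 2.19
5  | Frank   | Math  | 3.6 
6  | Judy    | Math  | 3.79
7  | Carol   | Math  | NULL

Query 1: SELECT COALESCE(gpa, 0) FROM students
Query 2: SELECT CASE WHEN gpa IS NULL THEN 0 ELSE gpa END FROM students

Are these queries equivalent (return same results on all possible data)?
Yes, equivalent

Both queries return: [(0,), (2.07,), (2.19,), (2.91,), (3.33,), (3.6,), (3.79,)]

Reason: COALESCE vs CASE for NULL handling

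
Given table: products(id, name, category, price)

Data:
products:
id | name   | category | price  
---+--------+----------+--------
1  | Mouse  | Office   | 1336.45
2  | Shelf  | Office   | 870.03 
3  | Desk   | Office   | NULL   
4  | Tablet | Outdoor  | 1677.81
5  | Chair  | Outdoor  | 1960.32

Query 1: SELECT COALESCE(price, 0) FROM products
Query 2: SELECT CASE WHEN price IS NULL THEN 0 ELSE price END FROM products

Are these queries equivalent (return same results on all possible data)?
Yes, equivalent

Both queries return: [(0,), (870.03,), (1336.45,), (1677.81,), (1960.32,)]

Reason: COALESCE vs CASE for NULL handling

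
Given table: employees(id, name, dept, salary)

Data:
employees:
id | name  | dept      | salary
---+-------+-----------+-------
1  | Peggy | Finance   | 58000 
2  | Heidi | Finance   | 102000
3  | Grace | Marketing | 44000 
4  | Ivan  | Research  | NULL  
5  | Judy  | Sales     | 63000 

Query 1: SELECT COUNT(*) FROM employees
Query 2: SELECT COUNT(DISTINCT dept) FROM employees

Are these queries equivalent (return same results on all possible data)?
No, not equivalent

Query 1 returns: [(5,)]
Query 2 returns: [(4,)]

Reason: COUNT(*) counts rows, COUNT(DISTINCT dept) counts unique depts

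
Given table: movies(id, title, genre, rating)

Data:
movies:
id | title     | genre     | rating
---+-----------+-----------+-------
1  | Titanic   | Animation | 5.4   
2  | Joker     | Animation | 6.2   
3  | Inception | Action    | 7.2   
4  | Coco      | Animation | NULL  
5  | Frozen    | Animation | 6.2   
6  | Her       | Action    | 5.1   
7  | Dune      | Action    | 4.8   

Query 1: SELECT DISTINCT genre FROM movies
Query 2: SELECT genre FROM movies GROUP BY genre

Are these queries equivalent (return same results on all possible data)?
Yes, equivalent

Both queries return: [('Action',), ('Animation',)]

Reason: Both get unique genres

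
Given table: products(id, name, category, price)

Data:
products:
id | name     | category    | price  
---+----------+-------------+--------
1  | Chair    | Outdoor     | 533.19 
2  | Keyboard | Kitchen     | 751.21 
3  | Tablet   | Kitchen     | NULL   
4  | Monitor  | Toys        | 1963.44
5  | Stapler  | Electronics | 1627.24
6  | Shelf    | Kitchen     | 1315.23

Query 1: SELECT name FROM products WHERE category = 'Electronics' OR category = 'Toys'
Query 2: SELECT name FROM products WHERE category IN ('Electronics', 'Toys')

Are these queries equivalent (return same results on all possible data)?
Yes, equivalent

Both queries return: [('Monitor',), ('Stapler',)]

Reason: OR vs IN are equivalent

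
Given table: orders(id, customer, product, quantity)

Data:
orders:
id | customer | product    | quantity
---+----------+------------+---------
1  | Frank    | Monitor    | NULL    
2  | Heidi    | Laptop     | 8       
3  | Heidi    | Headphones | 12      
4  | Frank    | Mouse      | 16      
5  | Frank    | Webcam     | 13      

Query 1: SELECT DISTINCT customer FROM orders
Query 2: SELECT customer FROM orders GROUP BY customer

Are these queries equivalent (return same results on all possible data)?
Yes, equivalent

Both queries return: [('Frank',), ('Heidi',)]

Reason: Both get unique customers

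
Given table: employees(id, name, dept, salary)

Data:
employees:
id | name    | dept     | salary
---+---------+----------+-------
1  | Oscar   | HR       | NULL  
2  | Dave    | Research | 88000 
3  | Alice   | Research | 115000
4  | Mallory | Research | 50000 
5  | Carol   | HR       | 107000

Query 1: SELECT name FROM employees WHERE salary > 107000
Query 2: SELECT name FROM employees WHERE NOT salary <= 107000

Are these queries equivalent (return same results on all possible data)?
Yes, equivalent

Both queries return: [('Alice',)]

Reason: Both filter salary > 107000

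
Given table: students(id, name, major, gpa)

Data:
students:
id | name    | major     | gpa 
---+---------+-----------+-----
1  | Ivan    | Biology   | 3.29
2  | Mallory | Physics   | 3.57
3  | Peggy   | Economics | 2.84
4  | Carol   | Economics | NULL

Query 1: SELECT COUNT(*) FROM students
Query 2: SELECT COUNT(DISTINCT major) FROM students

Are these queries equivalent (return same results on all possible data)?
No, not equivalent

Query 1 returns: [(4,)]
Query 2 returns: [(3,)]

Reason: COUNT(*) counts rows, COUNT(DISTINCT major) counts unique majors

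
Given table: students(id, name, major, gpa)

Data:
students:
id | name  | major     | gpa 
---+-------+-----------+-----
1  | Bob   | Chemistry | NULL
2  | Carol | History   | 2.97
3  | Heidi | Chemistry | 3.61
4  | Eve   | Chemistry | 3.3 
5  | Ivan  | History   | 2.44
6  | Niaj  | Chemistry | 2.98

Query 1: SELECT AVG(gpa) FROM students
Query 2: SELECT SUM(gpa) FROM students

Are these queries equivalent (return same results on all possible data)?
No, not equivalent

Query 1 returns: [(3.06,)]
Query 2 returns: [(15.3,)]

Reason: AVG vs SUM give different aggregate values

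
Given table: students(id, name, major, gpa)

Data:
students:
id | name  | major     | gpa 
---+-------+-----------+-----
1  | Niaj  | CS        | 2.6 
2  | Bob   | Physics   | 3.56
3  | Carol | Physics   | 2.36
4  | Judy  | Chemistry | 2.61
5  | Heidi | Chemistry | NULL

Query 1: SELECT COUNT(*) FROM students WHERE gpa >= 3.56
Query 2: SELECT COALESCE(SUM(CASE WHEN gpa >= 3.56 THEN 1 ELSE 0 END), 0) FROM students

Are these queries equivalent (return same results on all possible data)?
Yes, equivalent

Both queries return: [(1,)]

Reason: COUNT with WHERE vs conditional SUM (COALESCE handles empty-table NULL)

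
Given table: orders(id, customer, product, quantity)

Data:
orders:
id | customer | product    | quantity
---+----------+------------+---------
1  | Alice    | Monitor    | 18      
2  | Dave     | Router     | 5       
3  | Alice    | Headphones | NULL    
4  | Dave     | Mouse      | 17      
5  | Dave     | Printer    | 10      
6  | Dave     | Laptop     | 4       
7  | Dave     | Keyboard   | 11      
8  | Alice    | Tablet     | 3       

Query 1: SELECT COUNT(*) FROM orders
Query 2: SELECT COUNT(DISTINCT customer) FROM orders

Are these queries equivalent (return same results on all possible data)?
No, not equivalent

Query 1 returns: [(8,)]
Query 2 returns: [(2,)]

Reason: COUNT(*) counts rows, COUNT(DISTINCT customer) counts unique customers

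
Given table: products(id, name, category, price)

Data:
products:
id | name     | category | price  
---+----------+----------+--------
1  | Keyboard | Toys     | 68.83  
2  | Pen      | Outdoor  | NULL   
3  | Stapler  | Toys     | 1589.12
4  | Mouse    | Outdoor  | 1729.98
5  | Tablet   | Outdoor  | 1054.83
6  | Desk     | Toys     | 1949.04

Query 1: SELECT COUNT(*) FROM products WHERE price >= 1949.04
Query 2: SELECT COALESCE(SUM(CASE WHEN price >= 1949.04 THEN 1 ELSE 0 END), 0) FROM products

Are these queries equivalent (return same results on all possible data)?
Yes, equivalent

Both queries return: [(1,)]

Reason: COUNT with WHERE vs conditional SUM (COALESCE handles empty-table NULL)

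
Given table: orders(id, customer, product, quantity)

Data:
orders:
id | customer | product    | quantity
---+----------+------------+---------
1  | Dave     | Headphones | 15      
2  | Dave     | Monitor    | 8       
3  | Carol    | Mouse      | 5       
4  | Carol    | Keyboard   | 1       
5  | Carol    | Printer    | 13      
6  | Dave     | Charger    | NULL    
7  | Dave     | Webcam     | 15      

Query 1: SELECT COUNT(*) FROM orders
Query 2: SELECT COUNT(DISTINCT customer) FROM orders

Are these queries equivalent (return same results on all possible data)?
No, not equivalent

Query 1 returns: [(7,)]
Query 2 returns: [(2,)]

Reason: COUNT(*) counts rows, COUNT(DISTINCT customer) counts unique customers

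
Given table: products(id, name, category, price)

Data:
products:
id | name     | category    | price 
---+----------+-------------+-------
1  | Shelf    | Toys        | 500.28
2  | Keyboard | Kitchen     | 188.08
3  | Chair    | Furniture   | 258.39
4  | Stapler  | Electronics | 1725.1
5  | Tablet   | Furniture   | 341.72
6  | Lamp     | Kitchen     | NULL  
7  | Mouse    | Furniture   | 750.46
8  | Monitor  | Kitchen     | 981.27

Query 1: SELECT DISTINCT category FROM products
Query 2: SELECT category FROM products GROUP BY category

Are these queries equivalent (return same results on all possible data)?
Yes, equivalent

Both queries return: [('Electronics',), ('Furniture',), ('Kitchen',), ('Toys',)]

Reason: Both get unique categorys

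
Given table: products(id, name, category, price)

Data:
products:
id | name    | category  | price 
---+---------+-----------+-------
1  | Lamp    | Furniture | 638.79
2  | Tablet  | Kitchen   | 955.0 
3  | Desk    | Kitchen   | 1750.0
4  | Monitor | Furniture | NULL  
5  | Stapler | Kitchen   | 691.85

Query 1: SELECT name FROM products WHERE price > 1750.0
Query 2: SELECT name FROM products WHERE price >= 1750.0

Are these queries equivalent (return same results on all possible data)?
No, not equivalent

Query 1 returns: []
Query 2 returns: [('Desk',)]

Reason: > vs >= gives different results when price = 1750.0 exists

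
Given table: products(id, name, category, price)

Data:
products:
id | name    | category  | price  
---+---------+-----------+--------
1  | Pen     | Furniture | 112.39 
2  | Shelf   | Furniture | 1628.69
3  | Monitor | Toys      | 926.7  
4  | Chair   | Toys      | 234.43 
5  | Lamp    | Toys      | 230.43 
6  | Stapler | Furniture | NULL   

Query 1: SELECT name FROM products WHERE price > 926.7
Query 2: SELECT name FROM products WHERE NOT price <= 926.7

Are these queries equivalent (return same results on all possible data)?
Yes, equivalent

Both queries return: [('Shelf',)]

Reason: Both filter price > 926.7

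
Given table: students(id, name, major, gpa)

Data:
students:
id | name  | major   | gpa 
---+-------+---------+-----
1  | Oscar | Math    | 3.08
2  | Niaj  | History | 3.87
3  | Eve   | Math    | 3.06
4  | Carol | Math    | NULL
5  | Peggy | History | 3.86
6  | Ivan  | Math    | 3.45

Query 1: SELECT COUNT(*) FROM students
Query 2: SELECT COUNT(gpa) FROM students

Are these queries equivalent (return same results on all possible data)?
No, not equivalent

Query 1 returns: [(6,)]
Query 2 returns: [(5,)]

Reason: COUNT(*) includes NULLs, COUNT(column) excludes them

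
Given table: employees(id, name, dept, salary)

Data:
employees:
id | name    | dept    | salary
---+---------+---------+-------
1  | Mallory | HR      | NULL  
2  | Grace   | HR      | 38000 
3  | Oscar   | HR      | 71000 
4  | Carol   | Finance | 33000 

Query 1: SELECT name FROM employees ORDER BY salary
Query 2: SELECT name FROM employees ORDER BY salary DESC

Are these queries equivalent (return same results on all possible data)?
No, not equivalent

Query 1 returns: [('Mallory',), ('Carol',), ('Grace',), ('Oscar',)]
Query 2 returns: [('Oscar',), ('Grace',), ('Carol',), ('Mallory',)]

Reason: ASC vs DESC gives opposite ordering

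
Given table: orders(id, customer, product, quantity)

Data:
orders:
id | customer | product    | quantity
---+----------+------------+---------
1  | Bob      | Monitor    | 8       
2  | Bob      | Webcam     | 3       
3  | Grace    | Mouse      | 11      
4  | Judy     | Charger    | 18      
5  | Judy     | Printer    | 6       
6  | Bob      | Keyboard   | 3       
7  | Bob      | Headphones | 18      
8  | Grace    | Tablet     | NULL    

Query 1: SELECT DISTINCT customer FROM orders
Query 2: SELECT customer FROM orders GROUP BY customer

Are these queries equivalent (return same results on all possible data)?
Yes, equivalent

Both queries return: [('Bob',), ('Grace',), ('Judy',)]

Reason: Both get unique customers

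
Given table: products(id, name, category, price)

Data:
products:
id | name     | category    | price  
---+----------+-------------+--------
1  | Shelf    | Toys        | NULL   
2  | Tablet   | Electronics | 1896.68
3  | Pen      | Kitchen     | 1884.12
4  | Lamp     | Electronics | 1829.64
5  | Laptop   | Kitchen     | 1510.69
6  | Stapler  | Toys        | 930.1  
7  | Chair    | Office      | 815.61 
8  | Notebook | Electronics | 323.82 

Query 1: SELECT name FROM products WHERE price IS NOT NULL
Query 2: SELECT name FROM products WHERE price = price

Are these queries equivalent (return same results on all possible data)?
Yes, equivalent

Both queries return: [('Chair',), ('Lamp',), ('Laptop',), ('Notebook',), ('Pen',), ('Stapler',), ('Tablet',)]

Reason: IS NOT NULL vs self-equality (both exclude NULLs)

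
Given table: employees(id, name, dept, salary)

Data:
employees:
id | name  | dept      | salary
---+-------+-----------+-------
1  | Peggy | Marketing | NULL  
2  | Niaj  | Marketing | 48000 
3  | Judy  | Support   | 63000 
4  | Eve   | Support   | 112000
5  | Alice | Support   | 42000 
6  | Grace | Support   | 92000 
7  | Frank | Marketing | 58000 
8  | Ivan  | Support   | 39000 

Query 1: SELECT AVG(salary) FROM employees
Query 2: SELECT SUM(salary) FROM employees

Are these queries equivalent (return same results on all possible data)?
No, not equivalent

Query 1 returns: [(64857.142857142855,)]
Query 2 returns: [(454000,)]

Reason: AVG vs SUM give different aggregate values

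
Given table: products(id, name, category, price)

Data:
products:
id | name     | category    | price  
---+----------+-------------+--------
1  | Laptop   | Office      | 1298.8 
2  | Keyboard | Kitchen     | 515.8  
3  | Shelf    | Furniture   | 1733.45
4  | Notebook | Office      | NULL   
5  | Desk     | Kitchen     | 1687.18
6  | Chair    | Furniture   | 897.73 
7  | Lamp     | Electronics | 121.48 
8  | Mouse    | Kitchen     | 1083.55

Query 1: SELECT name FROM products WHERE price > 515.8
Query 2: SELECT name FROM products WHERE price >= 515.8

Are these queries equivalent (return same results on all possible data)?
No, not equivalent

Query 1 returns: [('Laptop',), ('Shelf',), ('Desk',), ('Chair',), ('Mouse',)]
Query 2 returns: [('Laptop',), ('Keyboard',), ('Shelf',), ('Desk',), ('Chair',), ('Mouse',)]

Reason: > vs >= gives different results when price = 515.8 exists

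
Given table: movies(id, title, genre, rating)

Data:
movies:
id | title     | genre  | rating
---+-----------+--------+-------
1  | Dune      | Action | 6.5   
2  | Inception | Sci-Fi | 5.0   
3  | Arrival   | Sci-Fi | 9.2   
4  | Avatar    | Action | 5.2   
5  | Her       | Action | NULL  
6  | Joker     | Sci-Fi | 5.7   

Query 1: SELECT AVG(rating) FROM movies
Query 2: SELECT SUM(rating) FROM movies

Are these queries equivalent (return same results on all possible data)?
No, not equivalent

Query 1 returns: [(6.32,)]
Query 2 returns: [(31.6,)]

Reason: AVG vs SUM give different aggregate values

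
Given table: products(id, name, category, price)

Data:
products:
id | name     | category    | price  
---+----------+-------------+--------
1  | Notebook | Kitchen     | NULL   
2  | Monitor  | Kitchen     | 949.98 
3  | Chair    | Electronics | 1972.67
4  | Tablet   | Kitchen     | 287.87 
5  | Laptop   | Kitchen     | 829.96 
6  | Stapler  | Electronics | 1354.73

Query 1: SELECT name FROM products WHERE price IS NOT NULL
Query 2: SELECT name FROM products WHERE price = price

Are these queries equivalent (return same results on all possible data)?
Yes, equivalent

Both queries return: [('Chair',), ('Laptop',), ('Monitor',), ('Stapler',), ('Tablet',)]

Reason: IS NOT NULL vs self-equality (both exclude NULLs)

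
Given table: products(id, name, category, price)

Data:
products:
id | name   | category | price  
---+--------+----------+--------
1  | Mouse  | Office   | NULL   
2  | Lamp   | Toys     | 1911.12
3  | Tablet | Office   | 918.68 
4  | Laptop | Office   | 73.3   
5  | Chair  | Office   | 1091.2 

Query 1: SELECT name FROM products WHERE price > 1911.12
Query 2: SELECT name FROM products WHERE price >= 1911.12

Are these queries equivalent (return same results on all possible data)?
No, not equivalent

Query 1 returns: []
Query 2 returns: [('Lamp',)]

Reason: > vs >= gives different results when price = 1911.12 exists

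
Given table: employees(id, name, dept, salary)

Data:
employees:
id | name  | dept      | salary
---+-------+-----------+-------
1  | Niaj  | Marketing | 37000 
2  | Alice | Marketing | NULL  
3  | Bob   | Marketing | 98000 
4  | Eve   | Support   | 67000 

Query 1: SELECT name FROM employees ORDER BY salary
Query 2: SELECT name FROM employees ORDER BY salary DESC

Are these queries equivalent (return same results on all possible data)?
No, not equivalent

Query 1 returns: [('Alice',), ('Niaj',), ('Eve',), ('Bob',)]
Query 2 returns: [('Bob',), ('Eve',), ('Niaj',), ('Alice',)]

Reason: ASC vs DESC gives opposite ordering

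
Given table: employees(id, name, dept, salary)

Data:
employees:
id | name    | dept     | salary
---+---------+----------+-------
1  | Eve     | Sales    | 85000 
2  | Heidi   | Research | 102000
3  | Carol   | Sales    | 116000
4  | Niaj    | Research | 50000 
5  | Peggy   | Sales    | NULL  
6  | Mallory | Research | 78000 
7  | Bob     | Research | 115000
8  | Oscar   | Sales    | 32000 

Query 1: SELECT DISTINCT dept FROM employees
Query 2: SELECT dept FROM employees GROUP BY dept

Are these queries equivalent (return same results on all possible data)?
Yes, equivalent

Both queries return: [('Research',), ('Sales',)]

Reason: Both get unique depts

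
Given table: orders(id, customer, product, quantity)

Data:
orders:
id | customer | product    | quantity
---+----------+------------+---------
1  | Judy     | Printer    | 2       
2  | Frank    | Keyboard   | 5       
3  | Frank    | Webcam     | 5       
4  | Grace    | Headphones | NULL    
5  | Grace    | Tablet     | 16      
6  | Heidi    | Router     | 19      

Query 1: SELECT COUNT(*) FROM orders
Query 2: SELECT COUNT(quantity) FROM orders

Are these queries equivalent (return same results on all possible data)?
No, not equivalent

Query 1 returns: [(6,)]
Query 2 returns: [(5,)]

Reason: COUNT(*) includes NULLs, COUNT(column) excludes them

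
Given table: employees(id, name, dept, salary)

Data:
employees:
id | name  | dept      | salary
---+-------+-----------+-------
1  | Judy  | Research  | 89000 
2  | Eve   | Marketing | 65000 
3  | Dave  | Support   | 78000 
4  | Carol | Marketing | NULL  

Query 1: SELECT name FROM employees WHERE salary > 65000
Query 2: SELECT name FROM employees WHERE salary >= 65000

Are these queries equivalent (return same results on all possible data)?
No, not equivalent

Query 1 returns: [('Judy',), ('Dave',)]
Query 2 returns: [('Judy',), ('Eve',), ('Dave',)]

Reason: > vs >= gives different results when salary = 65000 exists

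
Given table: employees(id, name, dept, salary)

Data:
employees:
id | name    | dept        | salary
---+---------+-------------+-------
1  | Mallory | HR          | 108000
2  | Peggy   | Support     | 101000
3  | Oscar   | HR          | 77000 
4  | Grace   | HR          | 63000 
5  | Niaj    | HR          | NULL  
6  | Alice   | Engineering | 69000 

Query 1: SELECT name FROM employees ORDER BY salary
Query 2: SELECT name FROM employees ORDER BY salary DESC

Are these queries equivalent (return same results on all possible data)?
No, not equivalent

Query 1 returns: [('Niaj',), ('Grace',), ('Alice',), ('Oscar',), ('Peggy',), ('Mallory',)]
Query 2 returns: [('Mallory',), ('Peggy',), ('Oscar',), ('Alice',), ('Grace',), ('Niaj',)]

Reason: ASC vs DESC gives opposite ordering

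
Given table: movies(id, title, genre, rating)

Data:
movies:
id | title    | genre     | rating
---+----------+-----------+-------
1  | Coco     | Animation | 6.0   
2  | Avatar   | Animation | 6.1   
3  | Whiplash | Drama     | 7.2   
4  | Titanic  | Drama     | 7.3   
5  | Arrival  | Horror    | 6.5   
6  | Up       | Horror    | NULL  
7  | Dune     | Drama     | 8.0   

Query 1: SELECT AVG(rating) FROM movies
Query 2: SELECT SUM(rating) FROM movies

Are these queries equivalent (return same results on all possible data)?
No, not equivalent

Query 1 returns: [(6.8500000000000005,)]
Query 2 returns: [(41.1,)]

Reason: AVG vs SUM give different aggregate values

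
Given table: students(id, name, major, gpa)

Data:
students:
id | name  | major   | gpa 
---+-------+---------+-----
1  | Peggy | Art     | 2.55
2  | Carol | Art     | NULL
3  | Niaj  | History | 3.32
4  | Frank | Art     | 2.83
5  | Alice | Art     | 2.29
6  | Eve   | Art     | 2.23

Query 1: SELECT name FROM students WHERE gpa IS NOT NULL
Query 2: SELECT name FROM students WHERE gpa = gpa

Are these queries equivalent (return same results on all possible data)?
Yes, equivalent

Both queries return: [('Alice',), ('Eve',), ('Frank',), ('Niaj',), ('Peggy',)]

Reason: IS NOT NULL vs self-equality (both exclude NULLs)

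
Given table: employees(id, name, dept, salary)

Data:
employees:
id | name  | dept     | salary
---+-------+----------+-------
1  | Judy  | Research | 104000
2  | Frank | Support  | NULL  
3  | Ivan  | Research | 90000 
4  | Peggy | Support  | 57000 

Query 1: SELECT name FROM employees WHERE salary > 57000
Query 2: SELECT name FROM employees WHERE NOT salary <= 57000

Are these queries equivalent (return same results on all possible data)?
Yes, equivalent

Both queries return: [('Ivan',), ('Judy',)]

Reason: Both filter salary > 57000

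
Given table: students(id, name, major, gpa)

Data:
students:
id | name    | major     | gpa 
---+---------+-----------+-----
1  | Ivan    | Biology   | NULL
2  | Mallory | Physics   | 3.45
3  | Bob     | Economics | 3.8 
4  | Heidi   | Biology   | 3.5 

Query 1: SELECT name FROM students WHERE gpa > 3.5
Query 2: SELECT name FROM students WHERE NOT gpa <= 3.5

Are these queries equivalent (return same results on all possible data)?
Yes, equivalent

Both queries return: [('Bob',)]

Reason: Both filter gpa > 3.5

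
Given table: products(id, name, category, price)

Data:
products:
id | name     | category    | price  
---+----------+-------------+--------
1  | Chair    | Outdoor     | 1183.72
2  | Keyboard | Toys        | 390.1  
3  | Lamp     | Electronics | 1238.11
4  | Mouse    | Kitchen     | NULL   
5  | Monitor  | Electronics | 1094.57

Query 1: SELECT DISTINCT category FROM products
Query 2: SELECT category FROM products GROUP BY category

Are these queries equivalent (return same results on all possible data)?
Yes, equivalent

Both queries return: [('Electronics',), ('Kitchen',), ('Outdoor',), ('Toys',)]

Reason: Both get unique categorys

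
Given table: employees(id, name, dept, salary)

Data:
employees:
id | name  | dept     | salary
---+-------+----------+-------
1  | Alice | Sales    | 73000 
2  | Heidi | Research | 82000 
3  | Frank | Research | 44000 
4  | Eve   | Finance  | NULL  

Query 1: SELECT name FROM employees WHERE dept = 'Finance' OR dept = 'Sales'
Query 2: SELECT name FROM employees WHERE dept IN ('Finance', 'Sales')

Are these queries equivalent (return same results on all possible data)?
Yes, equivalent

Both queries return: [('Alice',), ('Eve',)]

Reason: OR vs IN are equivalent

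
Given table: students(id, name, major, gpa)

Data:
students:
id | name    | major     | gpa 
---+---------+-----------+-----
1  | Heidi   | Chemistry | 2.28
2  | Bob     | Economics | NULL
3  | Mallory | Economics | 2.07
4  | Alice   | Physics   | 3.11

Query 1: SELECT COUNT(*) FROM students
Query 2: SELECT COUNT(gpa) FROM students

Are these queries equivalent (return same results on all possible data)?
No, not equivalent

Query 1 returns: [(4,)]
Query 2 returns: [(3,)]

Reason: COUNT(*) includes NULLs, COUNT(column) excludes them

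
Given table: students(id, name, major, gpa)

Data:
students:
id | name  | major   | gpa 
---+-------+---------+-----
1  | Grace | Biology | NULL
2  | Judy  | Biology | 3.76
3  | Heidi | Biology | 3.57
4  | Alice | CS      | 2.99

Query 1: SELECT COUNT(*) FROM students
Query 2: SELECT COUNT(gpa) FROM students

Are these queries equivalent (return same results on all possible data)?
No, not equivalent

Query 1 returns: [(4,)]
Query 2 returns: [(3,)]

Reason: COUNT(*) includes NULLs, COUNT(column) excludes them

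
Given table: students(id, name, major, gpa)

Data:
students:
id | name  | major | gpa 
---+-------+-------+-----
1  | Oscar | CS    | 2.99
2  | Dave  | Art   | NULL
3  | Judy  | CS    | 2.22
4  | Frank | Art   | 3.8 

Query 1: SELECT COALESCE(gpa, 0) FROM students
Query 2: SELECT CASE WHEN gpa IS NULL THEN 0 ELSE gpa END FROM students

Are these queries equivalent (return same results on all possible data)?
Yes, equivalent

Both queries return: [(0,), (2.22,), (2.99,), (3.8,)]

Reason: COALESCE vs CASE for NULL handling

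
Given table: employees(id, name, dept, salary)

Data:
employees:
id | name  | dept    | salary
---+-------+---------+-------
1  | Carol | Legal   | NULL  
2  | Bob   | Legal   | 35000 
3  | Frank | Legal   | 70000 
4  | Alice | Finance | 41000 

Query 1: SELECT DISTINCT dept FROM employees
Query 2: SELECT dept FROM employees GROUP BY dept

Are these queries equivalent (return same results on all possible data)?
Yes, equivalent

Both queries return: [('Finance',), ('Legal',)]

Reason: Both get unique depts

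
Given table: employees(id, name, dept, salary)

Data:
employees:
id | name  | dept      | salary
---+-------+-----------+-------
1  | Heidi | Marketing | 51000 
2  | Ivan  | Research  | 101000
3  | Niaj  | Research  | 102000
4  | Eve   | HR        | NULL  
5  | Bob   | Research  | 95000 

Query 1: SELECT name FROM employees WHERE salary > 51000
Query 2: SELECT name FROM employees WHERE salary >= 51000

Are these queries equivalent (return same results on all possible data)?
No, not equivalent

Query 1 returns: [('Ivan',), ('Niaj',), ('Bob',)]
Query 2 returns: [('Heidi',), ('Ivan',), ('Niaj',), ('Bob',)]

Reason: > vs >= gives different results when salary = 51000 exists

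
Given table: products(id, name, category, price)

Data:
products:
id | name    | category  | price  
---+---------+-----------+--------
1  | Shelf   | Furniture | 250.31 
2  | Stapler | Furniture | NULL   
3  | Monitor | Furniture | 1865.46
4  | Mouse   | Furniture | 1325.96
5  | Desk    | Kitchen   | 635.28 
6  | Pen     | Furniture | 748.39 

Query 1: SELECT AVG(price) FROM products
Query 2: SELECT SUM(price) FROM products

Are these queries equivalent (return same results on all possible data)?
No, not equivalent

Query 1 returns: [(965.0799999999999,)]
Query 2 returns: [(4825.4,)]

Reason: AVG vs SUM give different aggregate values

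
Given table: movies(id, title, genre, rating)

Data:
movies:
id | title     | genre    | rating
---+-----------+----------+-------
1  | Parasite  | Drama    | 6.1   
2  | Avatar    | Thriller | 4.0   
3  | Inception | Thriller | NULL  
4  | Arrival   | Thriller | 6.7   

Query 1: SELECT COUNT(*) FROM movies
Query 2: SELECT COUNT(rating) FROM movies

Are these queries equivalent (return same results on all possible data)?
No, not equivalent

Query 1 returns: [(4,)]
Query 2 returns: [(3,)]

Reason: COUNT(*) includes NULLs, COUNT(column) excludes them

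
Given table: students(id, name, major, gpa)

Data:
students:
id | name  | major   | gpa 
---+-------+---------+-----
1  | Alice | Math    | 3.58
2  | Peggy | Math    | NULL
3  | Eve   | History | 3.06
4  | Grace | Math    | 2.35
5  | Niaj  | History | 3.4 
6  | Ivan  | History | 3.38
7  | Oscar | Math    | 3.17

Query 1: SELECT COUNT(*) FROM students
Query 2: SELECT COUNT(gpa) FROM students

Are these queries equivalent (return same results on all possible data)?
No, not equivalent

Query 1 returns: [(7,)]
Query 2 returns: [(6,)]

Reason: COUNT(*) includes NULLs, COUNT(column) excludes them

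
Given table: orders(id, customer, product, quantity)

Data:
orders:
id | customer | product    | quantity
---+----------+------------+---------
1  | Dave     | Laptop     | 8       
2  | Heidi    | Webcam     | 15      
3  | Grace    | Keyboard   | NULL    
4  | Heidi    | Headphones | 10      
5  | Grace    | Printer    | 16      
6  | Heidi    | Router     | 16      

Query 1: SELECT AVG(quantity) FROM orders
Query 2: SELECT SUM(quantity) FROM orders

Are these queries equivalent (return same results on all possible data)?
No, not equivalent

Query 1 returns: [(13.0,)]
Query 2 returns: [(65,)]

Reason: AVG vs SUM give different aggregate values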